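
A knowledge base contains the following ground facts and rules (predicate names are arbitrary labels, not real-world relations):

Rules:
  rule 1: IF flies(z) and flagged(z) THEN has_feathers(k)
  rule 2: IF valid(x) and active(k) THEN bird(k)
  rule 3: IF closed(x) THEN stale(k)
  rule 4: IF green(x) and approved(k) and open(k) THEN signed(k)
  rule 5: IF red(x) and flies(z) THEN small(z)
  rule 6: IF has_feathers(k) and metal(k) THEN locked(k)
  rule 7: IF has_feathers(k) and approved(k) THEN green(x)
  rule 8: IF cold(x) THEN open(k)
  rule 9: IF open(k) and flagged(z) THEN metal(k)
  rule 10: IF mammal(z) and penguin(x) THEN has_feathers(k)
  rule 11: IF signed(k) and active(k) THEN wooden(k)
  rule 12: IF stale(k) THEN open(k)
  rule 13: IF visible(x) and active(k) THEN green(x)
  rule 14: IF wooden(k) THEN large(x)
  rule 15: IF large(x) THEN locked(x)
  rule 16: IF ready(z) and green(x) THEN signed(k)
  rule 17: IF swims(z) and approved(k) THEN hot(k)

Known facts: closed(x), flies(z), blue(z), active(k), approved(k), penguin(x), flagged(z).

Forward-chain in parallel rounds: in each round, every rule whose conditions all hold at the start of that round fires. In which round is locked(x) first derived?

[1] rule 1 [IF flies(z) and flagged(z) THEN has_feathers(k)]; rule 3 [IF closed(x) THEN stale(k)]. ⇒ new: has_feathers(k), stale(k).
[2] rule 7 [IF has_feathers(k) and approved(k) THEN green(x)]; rule 12 [IF stale(k) THEN open(k)]. ⇒ new: green(x), open(k).
[3] rule 4 [IF green(x) and approved(k) and open(k) THEN signed(k)]; rule 9 [IF open(k) and flagged(z) THEN metal(k)]. ⇒ new: signed(k), metal(k).
[4] rule 6 [IF has_feathers(k) and metal(k) THEN locked(k)]; rule 11 [IF signed(k) and active(k) THEN wooden(k)]. ⇒ new: locked(k), wooden(k).
[5] rule 14 [IF wooden(k) THEN large(x)]. ⇒ new: large(x).
[6] rule 15 [IF large(x) THEN locked(x)]. ⇒ new: locked(x).
locked(x) first appears in round 6.

6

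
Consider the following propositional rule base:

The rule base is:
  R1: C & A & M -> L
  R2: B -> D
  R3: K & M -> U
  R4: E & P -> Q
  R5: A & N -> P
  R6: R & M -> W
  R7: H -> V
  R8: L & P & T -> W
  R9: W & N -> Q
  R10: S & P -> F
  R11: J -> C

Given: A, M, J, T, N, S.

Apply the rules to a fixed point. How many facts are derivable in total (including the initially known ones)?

12

Round 1: R5 [A & N -> P]; R11 [J -> C]. Adds P, C.
Round 2: R1 [C & A & M -> L]; R10 [S & P -> F]. Adds L, F.
Round 3: R8 [L & P & T -> W]. Adds W.
Round 4: R9 [W & N -> Q]. Adds Q.
Closure: {A, C, F, J, L, M, N, P, Q, S, T, W} — 12 facts.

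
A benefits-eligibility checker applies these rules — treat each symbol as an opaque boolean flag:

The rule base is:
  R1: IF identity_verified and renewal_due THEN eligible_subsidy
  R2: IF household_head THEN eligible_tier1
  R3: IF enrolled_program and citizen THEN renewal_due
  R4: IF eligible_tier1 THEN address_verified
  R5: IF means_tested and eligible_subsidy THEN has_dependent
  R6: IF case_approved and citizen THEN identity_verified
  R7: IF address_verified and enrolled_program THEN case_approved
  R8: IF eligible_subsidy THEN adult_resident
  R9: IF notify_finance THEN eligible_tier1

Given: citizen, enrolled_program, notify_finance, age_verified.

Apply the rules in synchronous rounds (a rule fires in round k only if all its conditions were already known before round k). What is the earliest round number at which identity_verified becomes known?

Round 1: R3 [IF enrolled_program and citizen THEN renewal_due]; R9 [IF notify_finance THEN eligible_tier1]. New: renewal_due, eligible_tier1.
Round 2: R4 [IF eligible_tier1 THEN address_verified]. New: address_verified.
Round 3: R7 [IF address_verified and enrolled_program THEN case_approved]. New: case_approved.
Round 4: R6 [IF case_approved and citizen THEN identity_verified]. New: identity_verified.
identity_verified first appears in round 4.

4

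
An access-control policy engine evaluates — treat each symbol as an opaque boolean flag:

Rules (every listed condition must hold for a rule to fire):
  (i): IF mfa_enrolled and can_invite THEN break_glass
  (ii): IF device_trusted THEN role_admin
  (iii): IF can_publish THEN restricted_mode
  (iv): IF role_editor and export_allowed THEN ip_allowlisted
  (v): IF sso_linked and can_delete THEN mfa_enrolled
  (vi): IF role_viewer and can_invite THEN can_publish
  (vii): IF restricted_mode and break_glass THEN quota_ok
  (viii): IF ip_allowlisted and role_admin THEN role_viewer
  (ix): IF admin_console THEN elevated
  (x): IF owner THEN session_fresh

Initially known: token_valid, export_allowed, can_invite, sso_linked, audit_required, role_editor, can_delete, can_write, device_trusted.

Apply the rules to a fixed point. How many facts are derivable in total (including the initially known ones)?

Round 1 — (ii), (iv), (v), derive role_admin, ip_allowlisted, mfa_enrolled.
Round 2 — (i), (viii), derive break_glass, role_viewer.
Round 3 — (vi), derive can_publish.
Round 4 — (iii), derive restricted_mode.
Round 5 — (vii), derive quota_ok.
Closure: {audit_required, break_glass, can_delete, can_invite, can_publish, can_write, device_trusted, export_allowed, ip_allowlisted, mfa_enrolled, quota_ok, restricted_mode, role_admin, role_editor, role_viewer, sso_linked, token_valid} — 17 facts.

17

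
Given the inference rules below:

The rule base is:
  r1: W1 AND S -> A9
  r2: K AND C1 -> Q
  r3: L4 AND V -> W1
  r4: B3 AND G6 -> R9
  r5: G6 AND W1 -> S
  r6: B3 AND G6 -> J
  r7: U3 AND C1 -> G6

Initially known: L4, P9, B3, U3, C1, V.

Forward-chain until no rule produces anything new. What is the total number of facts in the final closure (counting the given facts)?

12

Round 1 fires r3, r7, giving W1, G6.
Round 2 fires r4, r5, r6, giving R9, S, J.
Round 3 fires r1, giving A9.
Closure: {A9, B3, C1, G6, J, L4, P9, R9, S, U3, V, W1} — 12 facts.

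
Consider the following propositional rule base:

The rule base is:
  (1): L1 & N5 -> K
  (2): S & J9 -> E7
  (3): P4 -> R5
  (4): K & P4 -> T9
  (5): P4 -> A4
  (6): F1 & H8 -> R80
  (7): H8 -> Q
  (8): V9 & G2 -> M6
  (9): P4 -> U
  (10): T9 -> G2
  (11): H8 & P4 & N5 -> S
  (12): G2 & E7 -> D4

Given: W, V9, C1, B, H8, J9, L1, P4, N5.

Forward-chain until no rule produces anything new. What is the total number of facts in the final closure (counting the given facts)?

Round 1 fires (1), (3), (5), (7), (9), (11), giving K, R5, A4, Q, U, S.
Round 2 fires (2), (4), giving E7, T9.
Round 3 fires (10), giving G2.
Round 4 fires (8), (12), giving M6, D4.
Closure: {A4, B, C1, D4, E7, G2, H8, J9, K, L1, M6, N5, P4, Q, R5, S, T9, U, V9, W} — 20 facts.

20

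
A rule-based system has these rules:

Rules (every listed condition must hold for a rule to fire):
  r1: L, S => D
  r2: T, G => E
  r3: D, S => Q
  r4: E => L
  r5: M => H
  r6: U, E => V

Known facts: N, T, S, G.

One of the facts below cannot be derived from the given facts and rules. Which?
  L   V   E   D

V

Round 1: r2 [T, G => E]. New: E.
Round 2: r4 [E => L]. New: L.
Round 3: r1 [L, S => D]. New: D.
Round 4: r3 [D, S => Q]. New: Q.
Derived: D (round 3), L (round 2), E (round 1). V never appears in any round.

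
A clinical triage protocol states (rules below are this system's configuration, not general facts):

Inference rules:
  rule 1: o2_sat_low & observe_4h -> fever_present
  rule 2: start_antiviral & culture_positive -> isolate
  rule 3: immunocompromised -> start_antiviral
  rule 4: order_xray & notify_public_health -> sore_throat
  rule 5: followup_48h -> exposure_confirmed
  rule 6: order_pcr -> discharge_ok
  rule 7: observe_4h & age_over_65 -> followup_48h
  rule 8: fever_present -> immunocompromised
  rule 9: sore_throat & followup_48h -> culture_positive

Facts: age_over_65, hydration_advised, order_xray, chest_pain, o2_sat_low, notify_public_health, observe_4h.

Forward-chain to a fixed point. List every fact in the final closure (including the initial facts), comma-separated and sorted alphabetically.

Round 1: rule 1 [o2_sat_low & observe_4h -> fever_present]; rule 4 [order_xray & notify_public_health -> sore_throat]; rule 7 [observe_4h & age_over_65 -> followup_48h]. Adds fever_present, sore_throat, followup_48h.
Round 2: rule 5 [followup_48h -> exposure_confirmed]; rule 8 [fever_present -> immunocompromised]; rule 9 [sore_throat & followup_48h -> culture_positive]. Adds exposure_confirmed, immunocompromised, culture_positive.
Round 3: rule 3 [immunocompromised -> start_antiviral]. Adds start_antiviral.
Round 4: rule 2 [start_antiviral & culture_positive -> isolate]. Adds isolate.

age_over_65, chest_pain, culture_positive, exposure_confirmed, fever_present, followup_48h, hydration_advised, immunocompromised, isolate, notify_public_health, o2_sat_low, observe_4h, order_xray, sore_throat, start_antiviral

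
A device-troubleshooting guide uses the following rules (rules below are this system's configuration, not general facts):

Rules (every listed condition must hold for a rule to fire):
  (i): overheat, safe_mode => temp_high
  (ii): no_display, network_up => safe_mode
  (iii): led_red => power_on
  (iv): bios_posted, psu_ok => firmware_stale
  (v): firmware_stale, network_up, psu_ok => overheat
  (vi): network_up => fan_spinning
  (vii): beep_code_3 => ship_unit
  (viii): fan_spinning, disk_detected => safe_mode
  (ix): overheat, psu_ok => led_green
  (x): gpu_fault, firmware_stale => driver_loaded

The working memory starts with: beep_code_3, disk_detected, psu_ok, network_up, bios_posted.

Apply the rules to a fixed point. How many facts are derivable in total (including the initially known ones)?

Round 1: (iv) [bios_posted, psu_ok => firmware_stale]; (vi) [network_up => fan_spinning]; (vii) [beep_code_3 => ship_unit]. Adds firmware_stale, fan_spinning, ship_unit.
Round 2: (v) [firmware_stale, network_up, psu_ok => overheat]; (viii) [fan_spinning, disk_detected => safe_mode]. Adds overheat, safe_mode.
Round 3: (i) [overheat, safe_mode => temp_high]; (ix) [overheat, psu_ok => led_green]. Adds temp_high, led_green.
Closure: {beep_code_3, bios_posted, disk_detected, fan_spinning, firmware_stale, led_green, network_up, overheat, psu_ok, safe_mode, ship_unit, temp_high} — 12 facts.

12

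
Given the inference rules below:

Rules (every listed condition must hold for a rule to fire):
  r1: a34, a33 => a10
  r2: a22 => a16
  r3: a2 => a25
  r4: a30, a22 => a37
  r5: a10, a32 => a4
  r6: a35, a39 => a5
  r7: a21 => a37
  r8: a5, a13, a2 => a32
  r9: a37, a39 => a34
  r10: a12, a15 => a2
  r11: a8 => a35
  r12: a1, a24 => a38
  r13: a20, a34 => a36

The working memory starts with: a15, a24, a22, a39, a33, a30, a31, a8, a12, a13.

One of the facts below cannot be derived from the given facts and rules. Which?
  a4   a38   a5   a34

Round 1: r2 [a22 => a16]; r4 [a30, a22 => a37]; r10 [a12, a15 => a2]; r11 [a8 => a35]. Adds a16, a37, a2, a35.
Round 2: r3 [a2 => a25]; r6 [a35, a39 => a5]; r9 [a37, a39 => a34]. Adds a25, a5, a34.
Round 3: r1 [a34, a33 => a10]; r8 [a5, a13, a2 => a32]. Adds a10, a32.
Round 4: r5 [a10, a32 => a4]. Adds a4.
Derived: a34 (round 2), a5 (round 2), a4 (round 4). a38 never appears in any round.

a38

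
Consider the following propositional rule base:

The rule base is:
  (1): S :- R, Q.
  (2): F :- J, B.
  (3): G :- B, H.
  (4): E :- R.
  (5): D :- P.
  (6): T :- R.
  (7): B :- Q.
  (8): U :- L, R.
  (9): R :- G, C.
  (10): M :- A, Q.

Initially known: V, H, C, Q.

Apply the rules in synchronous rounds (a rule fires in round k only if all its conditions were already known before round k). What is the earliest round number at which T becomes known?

Round 1: (7) [B :- Q.]. New: B.
Round 2: (3) [G :- B, H.]. New: G.
Round 3: (9) [R :- G, C.]. New: R.
Round 4: (1) [S :- R, Q.]; (4) [E :- R.]; (6) [T :- R.]. New: S, E, T.
T first appears in round 4.

4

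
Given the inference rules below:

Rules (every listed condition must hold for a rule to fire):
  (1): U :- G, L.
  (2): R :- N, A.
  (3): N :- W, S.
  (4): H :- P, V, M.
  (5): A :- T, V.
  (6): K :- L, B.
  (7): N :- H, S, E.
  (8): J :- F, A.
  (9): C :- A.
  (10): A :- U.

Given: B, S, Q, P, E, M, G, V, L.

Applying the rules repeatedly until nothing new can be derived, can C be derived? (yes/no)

yes

Round 1: (1) [U :- G, L.]; (4) [H :- P, V, M.]; (6) [K :- L, B.]. Adds U, H, K.
Round 2: (7) [N :- H, S, E.]; (10) [A :- U.]. Adds N, A.
Round 3: (2) [R :- N, A.]; (9) [C :- A.]. Adds R, C.
C appears in round 3, so it is derivable.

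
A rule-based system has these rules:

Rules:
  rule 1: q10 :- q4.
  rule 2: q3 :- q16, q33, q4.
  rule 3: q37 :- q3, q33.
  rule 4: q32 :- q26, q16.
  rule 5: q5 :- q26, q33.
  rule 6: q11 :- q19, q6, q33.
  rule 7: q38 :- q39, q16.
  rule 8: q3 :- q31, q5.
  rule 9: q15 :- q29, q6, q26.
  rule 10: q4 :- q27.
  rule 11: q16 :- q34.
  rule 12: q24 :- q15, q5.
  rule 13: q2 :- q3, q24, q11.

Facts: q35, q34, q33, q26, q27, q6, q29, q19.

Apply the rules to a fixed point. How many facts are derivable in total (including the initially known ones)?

19

Round 1 — rule 5, rule 6, rule 9, rule 10, rule 11, derive q5, q11, q15, q4, q16.
Round 2 — rule 1, rule 2, rule 4, rule 12, derive q10, q3, q32, q24.
Round 3 — rule 3, rule 13, derive q37, q2.
Closure: {q10, q11, q15, q16, q19, q2, q24, q26, q27, q29, q3, q32, q33, q34, q35, q37, q4, q5, q6} — 19 facts.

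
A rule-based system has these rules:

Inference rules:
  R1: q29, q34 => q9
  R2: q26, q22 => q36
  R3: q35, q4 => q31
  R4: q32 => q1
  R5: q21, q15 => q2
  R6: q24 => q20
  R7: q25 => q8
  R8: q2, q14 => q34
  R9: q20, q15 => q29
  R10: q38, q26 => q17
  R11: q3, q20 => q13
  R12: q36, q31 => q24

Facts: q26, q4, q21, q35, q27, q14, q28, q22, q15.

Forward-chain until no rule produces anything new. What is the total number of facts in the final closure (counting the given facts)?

17

Round 1: R2 [q26, q22 => q36]; R3 [q35, q4 => q31]; R5 [q21, q15 => q2]. New: q36, q31, q2.
Round 2: R8 [q2, q14 => q34]; R12 [q36, q31 => q24]. New: q34, q24.
Round 3: R6 [q24 => q20]. New: q20.
Round 4: R9 [q20, q15 => q29]. New: q29.
Round 5: R1 [q29, q34 => q9]. New: q9.
Closure: {q14, q15, q2, q20, q21, q22, q24, q26, q27, q28, q29, q31, q34, q35, q36, q4, q9} — 17 facts.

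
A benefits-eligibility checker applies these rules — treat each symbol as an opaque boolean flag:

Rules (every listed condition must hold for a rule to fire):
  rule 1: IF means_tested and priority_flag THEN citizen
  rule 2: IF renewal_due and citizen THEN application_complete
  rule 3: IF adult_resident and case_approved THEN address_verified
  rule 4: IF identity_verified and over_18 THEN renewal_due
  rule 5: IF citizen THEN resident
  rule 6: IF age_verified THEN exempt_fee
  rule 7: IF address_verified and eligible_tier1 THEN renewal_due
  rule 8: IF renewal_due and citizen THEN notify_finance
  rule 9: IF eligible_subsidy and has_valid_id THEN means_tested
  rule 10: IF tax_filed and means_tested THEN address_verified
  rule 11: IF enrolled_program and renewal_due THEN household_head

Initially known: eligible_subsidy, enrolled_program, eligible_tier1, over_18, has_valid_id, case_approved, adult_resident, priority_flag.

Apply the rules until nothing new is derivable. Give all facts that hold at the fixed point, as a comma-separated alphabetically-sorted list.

Round 1 — rule 3, rule 9, derive address_verified, means_tested.
Round 2 — rule 1, rule 7, derive citizen, renewal_due.
Round 3 — rule 2, rule 5, rule 8, rule 11, derive application_complete, resident, notify_finance, household_head.

address_verified, adult_resident, application_complete, case_approved, citizen, eligible_subsidy, eligible_tier1, enrolled_program, has_valid_id, household_head, means_tested, notify_finance, over_18, priority_flag, renewal_due, resident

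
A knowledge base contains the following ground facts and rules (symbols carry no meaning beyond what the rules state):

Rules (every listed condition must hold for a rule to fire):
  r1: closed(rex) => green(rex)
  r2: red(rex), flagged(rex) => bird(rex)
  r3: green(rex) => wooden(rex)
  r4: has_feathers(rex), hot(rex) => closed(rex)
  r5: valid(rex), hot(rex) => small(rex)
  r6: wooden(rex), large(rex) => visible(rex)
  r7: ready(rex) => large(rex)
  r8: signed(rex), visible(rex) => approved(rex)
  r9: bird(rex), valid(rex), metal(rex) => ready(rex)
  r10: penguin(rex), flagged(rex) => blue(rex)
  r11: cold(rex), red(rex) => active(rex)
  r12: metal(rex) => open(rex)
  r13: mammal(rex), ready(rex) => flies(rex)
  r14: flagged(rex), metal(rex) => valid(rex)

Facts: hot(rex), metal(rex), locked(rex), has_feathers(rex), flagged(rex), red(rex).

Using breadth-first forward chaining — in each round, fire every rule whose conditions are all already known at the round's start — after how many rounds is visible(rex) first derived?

[1] r2 [red(rex), flagged(rex) => bird(rex)]; r4 [has_feathers(rex), hot(rex) => closed(rex)]; r12 [metal(rex) => open(rex)]; r14 [flagged(rex), metal(rex) => valid(rex)]. ⇒ new: bird(rex), closed(rex), open(rex), valid(rex).
[2] r1 [closed(rex) => green(rex)]; r5 [valid(rex), hot(rex) => small(rex)]; r9 [bird(rex), valid(rex), metal(rex) => ready(rex)]. ⇒ new: green(rex), small(rex), ready(rex).
[3] r3 [green(rex) => wooden(rex)]; r7 [ready(rex) => large(rex)]. ⇒ new: wooden(rex), large(rex).
[4] r6 [wooden(rex), large(rex) => visible(rex)]. ⇒ new: visible(rex).
visible(rex) first appears in round 4.

4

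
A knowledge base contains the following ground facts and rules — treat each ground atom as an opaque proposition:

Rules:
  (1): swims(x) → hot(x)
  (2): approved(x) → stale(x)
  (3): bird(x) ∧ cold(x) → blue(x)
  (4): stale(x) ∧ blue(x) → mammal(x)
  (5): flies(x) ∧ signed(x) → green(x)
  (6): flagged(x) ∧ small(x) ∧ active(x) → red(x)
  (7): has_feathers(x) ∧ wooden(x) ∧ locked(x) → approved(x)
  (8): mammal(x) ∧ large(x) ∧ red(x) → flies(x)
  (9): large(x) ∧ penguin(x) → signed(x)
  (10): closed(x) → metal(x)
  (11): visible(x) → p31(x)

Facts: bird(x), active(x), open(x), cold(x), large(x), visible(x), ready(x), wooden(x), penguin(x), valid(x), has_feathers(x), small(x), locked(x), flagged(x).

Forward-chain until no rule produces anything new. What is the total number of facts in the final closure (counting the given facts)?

23

Round 1 fires (3), (6), (7), (9), (11), giving blue(x), red(x), approved(x), signed(x), p31(x).
Round 2 fires (2), giving stale(x).
Round 3 fires (4), giving mammal(x).
Round 4 fires (8), giving flies(x).
Round 5 fires (5), giving green(x).
Closure: {active(x), approved(x), bird(x), blue(x), cold(x), flagged(x), flies(x), green(x), has_feathers(x), large(x), locked(x), mammal(x), open(x), p31(x), penguin(x), ready(x), red(x), signed(x), small(x), stale(x), valid(x), visible(x), wooden(x)} — 23 facts.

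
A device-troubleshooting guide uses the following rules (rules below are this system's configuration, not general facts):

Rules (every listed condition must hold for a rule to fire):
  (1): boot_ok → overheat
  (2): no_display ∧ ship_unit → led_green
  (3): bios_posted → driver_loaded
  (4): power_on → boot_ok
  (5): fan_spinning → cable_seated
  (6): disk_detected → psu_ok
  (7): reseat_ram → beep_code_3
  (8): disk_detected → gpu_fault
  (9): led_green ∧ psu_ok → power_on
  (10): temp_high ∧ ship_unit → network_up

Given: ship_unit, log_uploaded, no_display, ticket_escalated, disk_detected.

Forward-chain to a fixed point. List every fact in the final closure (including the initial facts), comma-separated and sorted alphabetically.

Round 1: (2) [no_display ∧ ship_unit → led_green]; (6) [disk_detected → psu_ok]; (8) [disk_detected → gpu_fault]. New: led_green, psu_ok, gpu_fault.
Round 2: (9) [led_green ∧ psu_ok → power_on]. New: power_on.
Round 3: (4) [power_on → boot_ok]. New: boot_ok.
Round 4: (1) [boot_ok → overheat]. New: overheat.

boot_ok, disk_detected, gpu_fault, led_green, log_uploaded, no_display, overheat, power_on, psu_ok, ship_unit, ticket_escalated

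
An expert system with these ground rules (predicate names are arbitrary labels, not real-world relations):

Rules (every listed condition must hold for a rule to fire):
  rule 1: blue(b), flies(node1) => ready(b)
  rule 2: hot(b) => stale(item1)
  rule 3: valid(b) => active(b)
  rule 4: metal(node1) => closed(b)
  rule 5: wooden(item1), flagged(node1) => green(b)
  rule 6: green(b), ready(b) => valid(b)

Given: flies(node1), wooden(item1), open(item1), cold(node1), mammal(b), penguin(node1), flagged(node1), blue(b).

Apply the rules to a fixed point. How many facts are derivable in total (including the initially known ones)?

Round 1: rule 1 [blue(b), flies(node1) => ready(b)]; rule 5 [wooden(item1), flagged(node1) => green(b)]. Adds ready(b), green(b).
Round 2: rule 6 [green(b), ready(b) => valid(b)]. Adds valid(b).
Round 3: rule 3 [valid(b) => active(b)]. Adds active(b).
Closure: {active(b), blue(b), cold(node1), flagged(node1), flies(node1), green(b), mammal(b), open(item1), penguin(node1), ready(b), valid(b), wooden(item1)} — 12 facts.

12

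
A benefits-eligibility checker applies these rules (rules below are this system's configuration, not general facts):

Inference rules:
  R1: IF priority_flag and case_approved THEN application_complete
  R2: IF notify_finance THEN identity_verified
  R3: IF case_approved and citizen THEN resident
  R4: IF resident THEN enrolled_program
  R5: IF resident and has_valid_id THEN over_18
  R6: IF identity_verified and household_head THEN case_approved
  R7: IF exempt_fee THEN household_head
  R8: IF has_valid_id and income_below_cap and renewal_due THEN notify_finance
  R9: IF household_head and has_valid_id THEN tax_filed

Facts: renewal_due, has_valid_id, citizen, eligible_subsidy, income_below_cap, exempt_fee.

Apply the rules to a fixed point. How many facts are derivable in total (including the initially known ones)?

[1] R7 [IF exempt_fee THEN household_head]; R8 [IF has_valid_id and income_below_cap and renewal_due THEN notify_finance]. ⇒ new: household_head, notify_finance.
[2] R2 [IF notify_finance THEN identity_verified]; R9 [IF household_head and has_valid_id THEN tax_filed]. ⇒ new: identity_verified, tax_filed.
[3] R6 [IF identity_verified and household_head THEN case_approved]. ⇒ new: case_approved.
[4] R3 [IF case_approved and citizen THEN resident]. ⇒ new: resident.
[5] R4 [IF resident THEN enrolled_program]; R5 [IF resident and has_valid_id THEN over_18]. ⇒ new: enrolled_program, over_18.
Closure: {case_approved, citizen, eligible_subsidy, enrolled_program, exempt_fee, has_valid_id, household_head, identity_verified, income_below_cap, notify_finance, over_18, renewal_due, resident, tax_filed} — 14 facts.

14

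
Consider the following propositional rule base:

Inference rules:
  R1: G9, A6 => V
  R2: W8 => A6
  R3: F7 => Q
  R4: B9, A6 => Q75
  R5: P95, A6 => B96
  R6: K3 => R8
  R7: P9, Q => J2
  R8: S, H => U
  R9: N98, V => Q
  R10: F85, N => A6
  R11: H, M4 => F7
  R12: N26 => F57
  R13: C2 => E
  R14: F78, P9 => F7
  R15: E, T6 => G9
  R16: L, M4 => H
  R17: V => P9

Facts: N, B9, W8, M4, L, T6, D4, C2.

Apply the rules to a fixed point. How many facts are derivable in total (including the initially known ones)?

Round 1 fires R2, R13, R16, giving A6, E, H.
Round 2 fires R4, R11, R15, giving Q75, F7, G9.
Round 3 fires R1, R3, giving V, Q.
Round 4 fires R17, giving P9.
Round 5 fires R7, giving J2.
Closure: {A6, B9, C2, D4, E, F7, G9, H, J2, L, M4, N, P9, Q, Q75, T6, V, W8} — 18 facts.

18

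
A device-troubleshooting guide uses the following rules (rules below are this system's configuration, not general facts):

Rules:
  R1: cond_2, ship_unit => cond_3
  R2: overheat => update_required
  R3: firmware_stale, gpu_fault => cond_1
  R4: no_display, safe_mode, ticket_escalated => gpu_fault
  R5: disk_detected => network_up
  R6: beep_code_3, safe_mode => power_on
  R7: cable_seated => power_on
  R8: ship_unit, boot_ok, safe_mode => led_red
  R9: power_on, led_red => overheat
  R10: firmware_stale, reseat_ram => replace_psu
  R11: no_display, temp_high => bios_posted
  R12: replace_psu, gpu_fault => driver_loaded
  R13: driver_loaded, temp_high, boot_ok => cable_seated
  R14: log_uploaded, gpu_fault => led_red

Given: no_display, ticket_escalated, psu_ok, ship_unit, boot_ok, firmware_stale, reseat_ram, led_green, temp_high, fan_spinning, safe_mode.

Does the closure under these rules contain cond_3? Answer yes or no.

no

[1] R4 [no_display, safe_mode, ticket_escalated => gpu_fault]; R8 [ship_unit, boot_ok, safe_mode => led_red]; R10 [firmware_stale, reseat_ram => replace_psu]; R11 [no_display, temp_high => bios_posted]. ⇒ new: gpu_fault, led_red, replace_psu, bios_posted.
[2] R3 [firmware_stale, gpu_fault => cond_1]; R12 [replace_psu, gpu_fault => driver_loaded]. ⇒ new: cond_1, driver_loaded.
[3] R13 [driver_loaded, temp_high, boot_ok => cable_seated]. ⇒ new: cable_seated.
[4] R7 [cable_seated => power_on]. ⇒ new: power_on.
[5] R9 [power_on, led_red => overheat]. ⇒ new: overheat.
[6] R2 [overheat => update_required]. ⇒ new: update_required.
Fixed point reached. cond_3 is concluded only by R1; R1 needs cond_2 (never derived).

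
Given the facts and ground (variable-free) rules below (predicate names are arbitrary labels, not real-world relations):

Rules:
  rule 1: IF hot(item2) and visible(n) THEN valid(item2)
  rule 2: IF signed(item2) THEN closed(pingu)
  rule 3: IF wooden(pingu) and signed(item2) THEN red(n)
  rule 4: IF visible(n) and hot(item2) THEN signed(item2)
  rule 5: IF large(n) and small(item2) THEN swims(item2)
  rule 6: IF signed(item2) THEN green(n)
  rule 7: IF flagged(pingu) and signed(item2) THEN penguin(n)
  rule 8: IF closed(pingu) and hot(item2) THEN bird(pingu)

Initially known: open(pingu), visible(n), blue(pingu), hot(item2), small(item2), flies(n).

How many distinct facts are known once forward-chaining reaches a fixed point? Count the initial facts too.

Round 1: rule 1 [IF hot(item2) and visible(n) THEN valid(item2)]; rule 4 [IF visible(n) and hot(item2) THEN signed(item2)]. Adds valid(item2), signed(item2).
Round 2: rule 2 [IF signed(item2) THEN closed(pingu)]; rule 6 [IF signed(item2) THEN green(n)]. Adds closed(pingu), green(n).
Round 3: rule 8 [IF closed(pingu) and hot(item2) THEN bird(pingu)]. Adds bird(pingu).
Closure: {bird(pingu), blue(pingu), closed(pingu), flies(n), green(n), hot(item2), open(pingu), signed(item2), small(item2), valid(item2), visible(n)} — 11 facts.

11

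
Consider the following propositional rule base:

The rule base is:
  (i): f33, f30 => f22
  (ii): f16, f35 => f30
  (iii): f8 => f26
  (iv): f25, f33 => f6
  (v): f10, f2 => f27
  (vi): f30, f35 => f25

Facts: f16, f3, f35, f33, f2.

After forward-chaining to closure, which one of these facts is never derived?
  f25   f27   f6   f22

Round 1: (ii) [f16, f35 => f30]. Adds f30.
Round 2: (i) [f33, f30 => f22]; (vi) [f30, f35 => f25]. Adds f22, f25.
Round 3: (iv) [f25, f33 => f6]. Adds f6.
Derived: f6 (round 3), f22 (round 2), f25 (round 2). f27 never appears in any round.

f27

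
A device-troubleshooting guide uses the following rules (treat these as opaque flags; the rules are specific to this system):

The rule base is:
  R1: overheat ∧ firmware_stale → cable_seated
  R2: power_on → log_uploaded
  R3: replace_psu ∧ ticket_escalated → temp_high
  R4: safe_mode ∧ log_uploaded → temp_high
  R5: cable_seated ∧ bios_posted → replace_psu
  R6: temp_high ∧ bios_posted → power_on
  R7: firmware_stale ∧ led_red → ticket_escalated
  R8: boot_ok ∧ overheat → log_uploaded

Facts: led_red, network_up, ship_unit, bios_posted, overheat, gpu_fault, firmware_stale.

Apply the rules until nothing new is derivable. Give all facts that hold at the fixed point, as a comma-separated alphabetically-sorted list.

Round 1: R1 [overheat ∧ firmware_stale → cable_seated]; R7 [firmware_stale ∧ led_red → ticket_escalated]. Adds cable_seated, ticket_escalated.
Round 2: R5 [cable_seated ∧ bios_posted → replace_psu]. Adds replace_psu.
Round 3: R3 [replace_psu ∧ ticket_escalated → temp_high]. Adds temp_high.
Round 4: R6 [temp_high ∧ bios_posted → power_on]. Adds power_on.
Round 5: R2 [power_on → log_uploaded]. Adds log_uploaded.

bios_posted, cable_seated, firmware_stale, gpu_fault, led_red, log_uploaded, network_up, overheat, power_on, replace_psu, ship_unit, temp_high, ticket_escalated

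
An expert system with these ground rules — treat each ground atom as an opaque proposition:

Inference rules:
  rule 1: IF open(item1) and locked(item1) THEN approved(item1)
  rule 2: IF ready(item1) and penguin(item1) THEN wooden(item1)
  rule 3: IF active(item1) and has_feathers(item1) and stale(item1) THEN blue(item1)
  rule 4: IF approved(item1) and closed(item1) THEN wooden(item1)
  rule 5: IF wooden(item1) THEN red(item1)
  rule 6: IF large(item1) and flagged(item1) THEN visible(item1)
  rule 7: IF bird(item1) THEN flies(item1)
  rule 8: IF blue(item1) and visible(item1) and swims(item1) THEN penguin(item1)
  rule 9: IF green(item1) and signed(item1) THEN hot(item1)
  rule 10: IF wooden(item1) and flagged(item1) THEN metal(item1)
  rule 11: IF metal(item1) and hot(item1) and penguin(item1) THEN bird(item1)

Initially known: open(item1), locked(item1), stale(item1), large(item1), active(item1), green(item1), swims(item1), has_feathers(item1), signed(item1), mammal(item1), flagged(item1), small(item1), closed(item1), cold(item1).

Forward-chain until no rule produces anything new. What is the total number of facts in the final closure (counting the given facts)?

24

Round 1: rule 1 [IF open(item1) and locked(item1) THEN approved(item1)]; rule 3 [IF active(item1) and has_feathers(item1) and stale(item1) THEN blue(item1)]; rule 6 [IF large(item1) and flagged(item1) THEN visible(item1)]; rule 9 [IF green(item1) and signed(item1) THEN hot(item1)]. New: approved(item1), blue(item1), visible(item1), hot(item1).
Round 2: rule 4 [IF approved(item1) and closed(item1) THEN wooden(item1)]; rule 8 [IF blue(item1) and visible(item1) and swims(item1) THEN penguin(item1)]. New: wooden(item1), penguin(item1).
Round 3: rule 5 [IF wooden(item1) THEN red(item1)]; rule 10 [IF wooden(item1) and flagged(item1) THEN metal(item1)]. New: red(item1), metal(item1).
Round 4: rule 11 [IF metal(item1) and hot(item1) and penguin(item1) THEN bird(item1)]. New: bird(item1).
Round 5: rule 7 [IF bird(item1) THEN flies(item1)]. New: flies(item1).
Closure: {active(item1), approved(item1), bird(item1), blue(item1), closed(item1), cold(item1), flagged(item1), flies(item1), green(item1), has_feathers(item1), hot(item1), large(item1), locked(item1), mammal(item1), metal(item1), open(item1), penguin(item1), red(item1), signed(item1), small(item1), stale(item1), swims(item1), visible(item1), wooden(item1)} — 24 facts.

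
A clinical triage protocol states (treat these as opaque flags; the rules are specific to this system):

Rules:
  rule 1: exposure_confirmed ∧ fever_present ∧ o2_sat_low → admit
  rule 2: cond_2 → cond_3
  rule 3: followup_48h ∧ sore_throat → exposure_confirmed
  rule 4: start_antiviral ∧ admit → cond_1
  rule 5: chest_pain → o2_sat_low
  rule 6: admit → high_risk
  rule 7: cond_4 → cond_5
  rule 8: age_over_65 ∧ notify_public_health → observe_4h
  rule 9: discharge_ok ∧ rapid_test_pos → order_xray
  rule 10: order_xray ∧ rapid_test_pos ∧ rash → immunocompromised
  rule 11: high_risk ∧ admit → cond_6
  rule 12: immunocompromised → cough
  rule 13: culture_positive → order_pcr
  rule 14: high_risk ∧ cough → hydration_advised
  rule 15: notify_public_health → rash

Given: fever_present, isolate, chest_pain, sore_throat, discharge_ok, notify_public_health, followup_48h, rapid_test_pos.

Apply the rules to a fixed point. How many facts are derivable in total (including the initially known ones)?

18

Round 1 — rule 3, rule 5, rule 9, rule 15, derive exposure_confirmed, o2_sat_low, order_xray, rash.
Round 2 — rule 1, rule 10, derive admit, immunocompromised.
Round 3 — rule 6, rule 12, derive high_risk, cough.
Round 4 — rule 11, rule 14, derive cond_6, hydration_advised.
Closure: {admit, chest_pain, cond_6, cough, discharge_ok, exposure_confirmed, fever_present, followup_48h, high_risk, hydration_advised, immunocompromised, isolate, notify_public_health, o2_sat_low, order_xray, rapid_test_pos, rash, sore_throat} — 18 facts.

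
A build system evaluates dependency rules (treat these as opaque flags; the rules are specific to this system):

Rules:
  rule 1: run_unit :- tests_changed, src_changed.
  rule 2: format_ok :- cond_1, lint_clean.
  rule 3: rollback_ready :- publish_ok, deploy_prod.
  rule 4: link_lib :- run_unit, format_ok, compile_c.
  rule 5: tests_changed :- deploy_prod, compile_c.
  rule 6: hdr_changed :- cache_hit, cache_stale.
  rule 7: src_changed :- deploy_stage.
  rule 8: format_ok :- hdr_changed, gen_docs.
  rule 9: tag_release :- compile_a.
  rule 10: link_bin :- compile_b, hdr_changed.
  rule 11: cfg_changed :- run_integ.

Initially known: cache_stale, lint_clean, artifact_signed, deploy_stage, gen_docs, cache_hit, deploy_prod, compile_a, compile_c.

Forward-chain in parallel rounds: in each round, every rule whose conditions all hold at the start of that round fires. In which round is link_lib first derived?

Round 1: rule 5 [tests_changed :- deploy_prod, compile_c.]; rule 6 [hdr_changed :- cache_hit, cache_stale.]; rule 7 [src_changed :- deploy_stage.]; rule 9 [tag_release :- compile_a.]. New: tests_changed, hdr_changed, src_changed, tag_release.
Round 2: rule 1 [run_unit :- tests_changed, src_changed.]; rule 8 [format_ok :- hdr_changed, gen_docs.]. New: run_unit, format_ok.
Round 3: rule 4 [link_lib :- run_unit, format_ok, compile_c.]. New: link_lib.
link_lib first appears in round 3.

3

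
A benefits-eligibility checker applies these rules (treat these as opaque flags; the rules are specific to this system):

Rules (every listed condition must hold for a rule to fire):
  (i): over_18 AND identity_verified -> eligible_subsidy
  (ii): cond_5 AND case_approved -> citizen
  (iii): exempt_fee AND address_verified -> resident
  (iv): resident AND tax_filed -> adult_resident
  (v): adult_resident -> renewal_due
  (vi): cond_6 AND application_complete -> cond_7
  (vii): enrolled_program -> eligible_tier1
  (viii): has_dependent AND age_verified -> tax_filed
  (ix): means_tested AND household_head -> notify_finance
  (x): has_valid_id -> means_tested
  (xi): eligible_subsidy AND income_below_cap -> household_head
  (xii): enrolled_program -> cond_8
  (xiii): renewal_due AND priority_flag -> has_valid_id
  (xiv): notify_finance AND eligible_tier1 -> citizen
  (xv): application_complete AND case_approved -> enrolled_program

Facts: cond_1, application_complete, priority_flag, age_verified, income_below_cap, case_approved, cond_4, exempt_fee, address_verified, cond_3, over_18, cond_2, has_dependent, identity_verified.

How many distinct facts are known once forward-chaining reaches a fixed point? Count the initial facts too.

27

[1] (i) [over_18 AND identity_verified -> eligible_subsidy]; (iii) [exempt_fee AND address_verified -> resident]; (viii) [has_dependent AND age_verified -> tax_filed]; (xv) [application_complete AND case_approved -> enrolled_program]. ⇒ new: eligible_subsidy, resident, tax_filed, enrolled_program.
[2] (iv) [resident AND tax_filed -> adult_resident]; (vii) [enrolled_program -> eligible_tier1]; (xi) [eligible_subsidy AND income_below_cap -> household_head]; (xii) [enrolled_program -> cond_8]. ⇒ new: adult_resident, eligible_tier1, household_head, cond_8.
[3] (v) [adult_resident -> renewal_due]. ⇒ new: renewal_due.
[4] (xiii) [renewal_due AND priority_flag -> has_valid_id]. ⇒ new: has_valid_id.
[5] (x) [has_valid_id -> means_tested]. ⇒ new: means_tested.
[6] (ix) [means_tested AND household_head -> notify_finance]. ⇒ new: notify_finance.
[7] (xiv) [notify_finance AND eligible_tier1 -> citizen]. ⇒ new: citizen.
Closure: {address_verified, adult_resident, age_verified, application_complete, case_approved, citizen, cond_1, cond_2, cond_3, cond_4, cond_8, eligible_subsidy, eligible_tier1, enrolled_program, exempt_fee, has_dependent, has_valid_id, household_head, identity_verified, income_below_cap, means_tested, notify_finance, over_18, priority_flag, renewal_due, resident, tax_filed} — 27 facts.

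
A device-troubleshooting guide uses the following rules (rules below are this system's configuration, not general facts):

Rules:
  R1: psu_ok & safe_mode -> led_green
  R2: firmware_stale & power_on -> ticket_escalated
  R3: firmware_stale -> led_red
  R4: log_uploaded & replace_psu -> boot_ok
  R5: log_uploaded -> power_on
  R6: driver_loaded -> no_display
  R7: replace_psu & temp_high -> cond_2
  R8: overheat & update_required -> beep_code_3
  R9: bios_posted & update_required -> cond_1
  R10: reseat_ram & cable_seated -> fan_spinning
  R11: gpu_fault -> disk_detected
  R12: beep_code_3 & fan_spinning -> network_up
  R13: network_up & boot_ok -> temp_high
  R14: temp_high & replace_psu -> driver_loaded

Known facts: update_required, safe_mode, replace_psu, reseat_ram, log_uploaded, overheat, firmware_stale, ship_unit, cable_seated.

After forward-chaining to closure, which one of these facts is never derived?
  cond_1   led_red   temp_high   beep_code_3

Round 1 — R3, R4, R5, R8, R10, derive led_red, boot_ok, power_on, beep_code_3, fan_spinning.
Round 2 — R2, R12, derive ticket_escalated, network_up.
Round 3 — R13, derive temp_high.
Round 4 — R7, R14, derive cond_2, driver_loaded.
Round 5 — R6, derive no_display.
Derived: temp_high (round 3), beep_code_3 (round 1), led_red (round 1). cond_1 never appears in any round.

cond_1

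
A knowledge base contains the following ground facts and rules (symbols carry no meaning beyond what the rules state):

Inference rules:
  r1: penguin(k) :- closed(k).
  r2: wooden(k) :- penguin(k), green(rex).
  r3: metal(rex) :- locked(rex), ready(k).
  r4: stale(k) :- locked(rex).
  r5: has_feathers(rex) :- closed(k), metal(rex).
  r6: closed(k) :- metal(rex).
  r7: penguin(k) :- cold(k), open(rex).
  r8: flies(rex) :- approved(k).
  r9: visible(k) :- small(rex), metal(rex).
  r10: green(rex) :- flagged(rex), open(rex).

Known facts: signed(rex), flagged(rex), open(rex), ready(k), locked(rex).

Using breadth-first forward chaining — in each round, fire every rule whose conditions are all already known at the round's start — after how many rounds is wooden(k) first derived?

Round 1: r3 [metal(rex) :- locked(rex), ready(k).]; r4 [stale(k) :- locked(rex).]; r10 [green(rex) :- flagged(rex), open(rex).]. Adds metal(rex), stale(k), green(rex).
Round 2: r6 [closed(k) :- metal(rex).]. Adds closed(k).
Round 3: r1 [penguin(k) :- closed(k).]; r5 [has_feathers(rex) :- closed(k), metal(rex).]. Adds penguin(k), has_feathers(rex).
Round 4: r2 [wooden(k) :- penguin(k), green(rex).]. Adds wooden(k).
wooden(k) first appears in round 4.

4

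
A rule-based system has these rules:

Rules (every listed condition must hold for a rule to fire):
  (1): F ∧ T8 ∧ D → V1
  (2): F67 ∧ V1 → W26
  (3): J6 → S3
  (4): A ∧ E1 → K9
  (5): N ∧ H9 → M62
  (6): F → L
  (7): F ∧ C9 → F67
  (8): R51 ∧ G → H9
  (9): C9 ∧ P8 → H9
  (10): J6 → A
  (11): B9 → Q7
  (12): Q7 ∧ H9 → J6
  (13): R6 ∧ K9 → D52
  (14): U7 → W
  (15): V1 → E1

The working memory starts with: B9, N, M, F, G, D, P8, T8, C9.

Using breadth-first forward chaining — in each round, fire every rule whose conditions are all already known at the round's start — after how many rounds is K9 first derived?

4

Round 1: (1) [F ∧ T8 ∧ D → V1]; (6) [F → L]; (7) [F ∧ C9 → F67]; (9) [C9 ∧ P8 → H9]; (11) [B9 → Q7]. Adds V1, L, F67, H9, Q7.
Round 2: (2) [F67 ∧ V1 → W26]; (5) [N ∧ H9 → M62]; (12) [Q7 ∧ H9 → J6]; (15) [V1 → E1]. Adds W26, M62, J6, E1.
Round 3: (3) [J6 → S3]; (10) [J6 → A]. Adds S3, A.
Round 4: (4) [A ∧ E1 → K9]. Adds K9.
K9 first appears in round 4.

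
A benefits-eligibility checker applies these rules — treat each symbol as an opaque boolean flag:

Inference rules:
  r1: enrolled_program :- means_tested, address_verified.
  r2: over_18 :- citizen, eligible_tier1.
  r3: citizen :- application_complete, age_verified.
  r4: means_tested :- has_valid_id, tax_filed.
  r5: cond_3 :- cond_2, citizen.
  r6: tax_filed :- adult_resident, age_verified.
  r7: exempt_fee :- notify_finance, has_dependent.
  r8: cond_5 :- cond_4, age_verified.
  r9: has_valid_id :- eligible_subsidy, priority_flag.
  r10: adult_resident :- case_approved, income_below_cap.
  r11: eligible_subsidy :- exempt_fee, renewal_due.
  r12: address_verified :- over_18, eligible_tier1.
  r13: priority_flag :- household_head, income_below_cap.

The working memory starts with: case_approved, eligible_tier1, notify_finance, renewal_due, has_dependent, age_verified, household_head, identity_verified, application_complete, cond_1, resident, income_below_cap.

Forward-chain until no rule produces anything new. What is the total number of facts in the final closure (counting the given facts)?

23

Round 1 — r3, r7, r10, r13, derive citizen, exempt_fee, adult_resident, priority_flag.
Round 2 — r2, r6, r11, derive over_18, tax_filed, eligible_subsidy.
Round 3 — r9, r12, derive has_valid_id, address_verified.
Round 4 — r4, derive means_tested.
Round 5 — r1, derive enrolled_program.
Closure: {address_verified, adult_resident, age_verified, application_complete, case_approved, citizen, cond_1, eligible_subsidy, eligible_tier1, enrolled_program, exempt_fee, has_dependent, has_valid_id, household_head, identity_verified, income_below_cap, means_tested, notify_finance, over_18, priority_flag, renewal_due, resident, tax_filed} — 23 facts.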